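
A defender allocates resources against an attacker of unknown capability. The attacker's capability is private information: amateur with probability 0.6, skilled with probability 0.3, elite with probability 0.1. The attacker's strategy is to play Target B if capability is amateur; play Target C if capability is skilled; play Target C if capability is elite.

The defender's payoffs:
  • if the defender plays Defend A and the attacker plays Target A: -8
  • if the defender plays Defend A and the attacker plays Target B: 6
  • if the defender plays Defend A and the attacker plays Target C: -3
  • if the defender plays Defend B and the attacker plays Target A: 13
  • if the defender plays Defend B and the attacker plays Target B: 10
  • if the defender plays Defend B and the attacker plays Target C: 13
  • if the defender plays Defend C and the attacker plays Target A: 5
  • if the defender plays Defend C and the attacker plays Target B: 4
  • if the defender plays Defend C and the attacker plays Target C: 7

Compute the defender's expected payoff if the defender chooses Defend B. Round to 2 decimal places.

11.20

Take the expectation over the attacker's capability, weighting each type's action by its prior probability.
E[Defend B] = 0.6·10 + 0.3·13 + 0.1·13 = 6 + 3.9 + 1.3 = 11.2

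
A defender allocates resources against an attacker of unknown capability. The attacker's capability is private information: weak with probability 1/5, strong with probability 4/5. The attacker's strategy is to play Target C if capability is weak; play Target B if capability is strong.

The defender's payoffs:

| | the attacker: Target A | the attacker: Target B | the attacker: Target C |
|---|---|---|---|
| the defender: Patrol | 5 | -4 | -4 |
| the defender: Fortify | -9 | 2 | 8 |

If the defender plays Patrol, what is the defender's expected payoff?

E[Patrol] = 1/5·(-4) + 4/5·(-4) = (-4/5) + (-16/5) = -4

-4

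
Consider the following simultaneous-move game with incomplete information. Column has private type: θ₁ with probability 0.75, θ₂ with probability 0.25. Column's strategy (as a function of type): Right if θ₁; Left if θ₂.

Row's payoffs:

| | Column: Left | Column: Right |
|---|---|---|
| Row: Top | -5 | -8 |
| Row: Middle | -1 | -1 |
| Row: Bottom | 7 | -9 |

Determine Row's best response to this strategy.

Compute Row's expected payoff for each action, taking the expectation over Column's type.
E[Top] = 0.75·(-8) + 0.25·(-5) = -7.25
E[Middle] = 0.75·(-1) + 0.25·(-1) = -1
E[Bottom] = 0.75·(-9) + 0.25·(7) = -5
Best response: Middle (-1 is the largest).

Middle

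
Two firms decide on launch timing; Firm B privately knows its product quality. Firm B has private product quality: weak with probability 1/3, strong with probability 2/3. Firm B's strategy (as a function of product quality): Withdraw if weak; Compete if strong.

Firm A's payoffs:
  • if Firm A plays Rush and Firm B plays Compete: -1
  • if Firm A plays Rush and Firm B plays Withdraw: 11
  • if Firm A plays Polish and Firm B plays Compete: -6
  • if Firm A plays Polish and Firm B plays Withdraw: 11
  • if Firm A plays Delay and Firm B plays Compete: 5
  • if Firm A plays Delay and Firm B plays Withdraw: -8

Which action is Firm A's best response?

E[Rush] = 1/3·(11) + 2/3·(-1) = 3
E[Polish] = 1/3·(11) + 2/3·(-6) = -1/3
E[Delay] = 1/3·(-8) + 2/3·(5) = 2/3
Best response: Rush (3 is the largest).

Rush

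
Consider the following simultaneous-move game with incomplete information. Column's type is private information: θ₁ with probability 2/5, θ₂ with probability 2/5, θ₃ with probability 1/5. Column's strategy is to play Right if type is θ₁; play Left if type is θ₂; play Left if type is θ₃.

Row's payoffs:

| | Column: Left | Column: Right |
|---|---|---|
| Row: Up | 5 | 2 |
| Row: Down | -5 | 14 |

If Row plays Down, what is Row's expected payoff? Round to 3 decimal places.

E[Down] = 2/5·14 + 2/5·(-5) + 1/5·(-5) = 28/5 + (-2) + (-1) = 13/5

2.600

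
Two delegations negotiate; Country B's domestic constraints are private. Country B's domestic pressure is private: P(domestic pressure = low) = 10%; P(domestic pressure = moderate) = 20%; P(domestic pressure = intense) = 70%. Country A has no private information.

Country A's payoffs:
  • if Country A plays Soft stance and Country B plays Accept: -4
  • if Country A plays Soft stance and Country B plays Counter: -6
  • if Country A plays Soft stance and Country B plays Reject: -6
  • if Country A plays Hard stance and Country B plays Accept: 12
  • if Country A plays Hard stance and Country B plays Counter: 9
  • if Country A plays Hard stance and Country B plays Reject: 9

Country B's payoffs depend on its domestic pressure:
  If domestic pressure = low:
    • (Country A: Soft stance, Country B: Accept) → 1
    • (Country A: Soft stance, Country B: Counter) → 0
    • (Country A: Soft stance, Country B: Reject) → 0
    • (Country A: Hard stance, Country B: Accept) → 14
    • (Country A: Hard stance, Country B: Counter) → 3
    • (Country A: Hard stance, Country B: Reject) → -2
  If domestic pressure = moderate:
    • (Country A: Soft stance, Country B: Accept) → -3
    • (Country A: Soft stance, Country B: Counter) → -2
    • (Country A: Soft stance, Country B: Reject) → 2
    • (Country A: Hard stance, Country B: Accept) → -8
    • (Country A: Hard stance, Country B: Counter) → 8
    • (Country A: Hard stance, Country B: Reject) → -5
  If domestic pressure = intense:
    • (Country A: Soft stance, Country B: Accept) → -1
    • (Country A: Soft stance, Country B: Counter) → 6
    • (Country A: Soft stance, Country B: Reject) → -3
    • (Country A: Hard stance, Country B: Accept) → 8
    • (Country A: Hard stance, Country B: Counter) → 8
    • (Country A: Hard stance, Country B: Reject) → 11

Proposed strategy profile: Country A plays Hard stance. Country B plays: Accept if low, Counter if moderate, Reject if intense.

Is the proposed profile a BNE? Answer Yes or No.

Yes

A profile is a BNE iff every type of every player is best-responding given beliefs about the other side.
Country A plays Hard stance: E[Hard stance] = 0.1·(12) + 0.2·(9) + 0.7·(9) = 9.3; E[Soft stance] = -5.8. Best-responding. ✓
Country B (domestic pressure low), facing Hard stance: Accept gives 14, Counter gives 3, Reject gives -2. Proposed Accept is best. ✓
Country B (domestic pressure moderate), facing Hard stance: Accept gives -8, Counter gives 8, Reject gives -5. Proposed Counter is best. ✓
Country B (domestic pressure intense), facing Hard stance: Accept gives 8, Counter gives 8, Reject gives 11. Proposed Reject is best. ✓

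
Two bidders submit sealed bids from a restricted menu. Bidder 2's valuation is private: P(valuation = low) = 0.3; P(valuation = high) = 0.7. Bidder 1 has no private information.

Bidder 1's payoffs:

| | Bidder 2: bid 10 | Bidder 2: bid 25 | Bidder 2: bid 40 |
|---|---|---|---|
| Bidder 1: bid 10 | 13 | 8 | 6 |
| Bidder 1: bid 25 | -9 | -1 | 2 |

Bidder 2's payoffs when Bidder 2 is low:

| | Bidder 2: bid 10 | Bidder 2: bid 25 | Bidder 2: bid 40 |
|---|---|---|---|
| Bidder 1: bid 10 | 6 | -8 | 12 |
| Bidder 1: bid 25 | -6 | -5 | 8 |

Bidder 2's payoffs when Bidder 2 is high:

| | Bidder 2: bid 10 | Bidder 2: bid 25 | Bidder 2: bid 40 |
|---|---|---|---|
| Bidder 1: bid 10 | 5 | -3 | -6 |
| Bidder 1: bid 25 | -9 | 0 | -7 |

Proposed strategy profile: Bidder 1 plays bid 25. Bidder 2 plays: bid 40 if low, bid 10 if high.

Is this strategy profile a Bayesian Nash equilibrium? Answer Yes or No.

A profile is a BNE iff every type of every player is best-responding given beliefs about the other side.
Bidder 1 plays bid 25: E[bid 25] = 0.3·(2) + 0.7·(-9) = -5.7; E[bid 10] = 10.9. Not best-responding. ✗
Bidder 2 (valuation low), facing bid 25: bid 10 gives -6, bid 25 gives -5, bid 40 gives 8. Proposed bid 40 is best. ✓
Bidder 2 (valuation high), facing bid 25: bid 10 gives -9, bid 25 gives 0, bid 40 gives -7. Proposed bid 10 is not best — profitable deviation exists. ✗

No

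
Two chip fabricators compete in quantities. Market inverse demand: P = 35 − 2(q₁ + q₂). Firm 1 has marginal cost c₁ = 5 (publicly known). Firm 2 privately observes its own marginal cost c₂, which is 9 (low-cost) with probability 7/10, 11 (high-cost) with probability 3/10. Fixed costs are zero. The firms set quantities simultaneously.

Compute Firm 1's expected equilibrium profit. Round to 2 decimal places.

66.51

Firm 2 with cost c maximizes (35 − 2(q₁+q₂) − c)·q₂, giving q₂(c) = (35 − c − 2q₁)/4.
E[c₂] = 7/10·9 + 3/10·11 = 9.6
Firm 1's FOC against E[q₂] yields q₁ = (35 − 2·5 + E[c₂])/6 = (35 − 10 + 9.6)/6 = 5.76667.
E[P] = 35 − 2·(q₁ + E[q₂]) = 16.5333; Firm 1's expected profit = (E[P] − 5)·q₁ = (16.5333 − 5)·5.76667 = 66.5089.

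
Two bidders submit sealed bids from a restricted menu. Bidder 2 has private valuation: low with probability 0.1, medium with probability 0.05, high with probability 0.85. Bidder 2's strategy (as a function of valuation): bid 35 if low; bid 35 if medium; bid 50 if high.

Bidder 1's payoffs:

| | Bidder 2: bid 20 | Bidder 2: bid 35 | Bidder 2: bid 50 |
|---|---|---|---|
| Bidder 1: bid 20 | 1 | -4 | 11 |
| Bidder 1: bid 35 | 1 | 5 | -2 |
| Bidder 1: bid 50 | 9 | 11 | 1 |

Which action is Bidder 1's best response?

bid 20

E[bid 20] = 0.1·(-4) + 0.05·(-4) + 0.85·(11) = 8.75
E[bid 35] = 0.1·(5) + 0.05·(5) + 0.85·(-2) = -0.95
E[bid 50] = 0.1·(11) + 0.05·(11) + 0.85·(1) = 2.5
Best response: bid 20 (8.75 is the largest).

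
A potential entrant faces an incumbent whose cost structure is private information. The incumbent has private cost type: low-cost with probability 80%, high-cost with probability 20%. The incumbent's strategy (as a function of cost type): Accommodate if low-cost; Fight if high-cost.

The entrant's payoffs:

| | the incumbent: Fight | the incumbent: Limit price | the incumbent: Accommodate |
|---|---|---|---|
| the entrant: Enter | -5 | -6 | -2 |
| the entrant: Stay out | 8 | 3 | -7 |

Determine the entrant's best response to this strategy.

Enter

Compute the entrant's expected payoff for each action, taking the expectation over the incumbent's type.
E[Enter] = 0.8·(-2) + 0.2·(-5) = -2.6
E[Stay out] = 0.8·(-7) + 0.2·(8) = -4
Best response: Enter (-2.6 is the largest).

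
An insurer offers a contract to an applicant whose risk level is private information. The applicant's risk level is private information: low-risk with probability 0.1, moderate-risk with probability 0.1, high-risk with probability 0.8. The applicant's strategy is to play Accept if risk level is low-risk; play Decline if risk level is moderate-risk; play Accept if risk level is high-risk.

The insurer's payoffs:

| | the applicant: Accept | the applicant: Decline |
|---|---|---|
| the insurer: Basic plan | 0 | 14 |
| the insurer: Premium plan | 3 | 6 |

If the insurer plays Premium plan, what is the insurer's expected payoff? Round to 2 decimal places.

E[Premium plan] = 0.1·3 + 0.1·6 + 0.8·3 = 0.3 + 0.6 + 2.4 = 3.3

3.30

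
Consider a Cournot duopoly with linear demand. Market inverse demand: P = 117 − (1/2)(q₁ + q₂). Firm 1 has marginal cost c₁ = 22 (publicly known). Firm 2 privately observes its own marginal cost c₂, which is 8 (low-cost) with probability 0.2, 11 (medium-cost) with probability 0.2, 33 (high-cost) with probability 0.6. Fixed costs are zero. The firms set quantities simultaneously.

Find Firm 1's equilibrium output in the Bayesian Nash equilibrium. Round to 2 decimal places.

Type-c best response for Firm 2: q₂(c) = (117 − c) − q₁/2.
Firm 1 maximizes expected profit; its first-order condition is 117 − q₁ − (1/2)E[q₂] − 22 = 0.
Substituting E[q₂] and solving: E[c₂] = 23.6, so q₁ = (117 − 2·22 + 23.6)/(3/2) = 64.4.

64.40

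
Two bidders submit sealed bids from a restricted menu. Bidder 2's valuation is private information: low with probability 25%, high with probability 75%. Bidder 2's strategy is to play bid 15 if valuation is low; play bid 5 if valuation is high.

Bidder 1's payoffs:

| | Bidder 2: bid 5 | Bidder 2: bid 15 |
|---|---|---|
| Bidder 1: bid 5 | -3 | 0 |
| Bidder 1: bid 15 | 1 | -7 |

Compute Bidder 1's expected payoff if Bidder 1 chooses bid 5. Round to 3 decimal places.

-2.250

Take the expectation over Bidder 2's valuation, weighting each type's action by its prior probability.
E[bid 5] = 0.25·0 + 0.75·(-3) = 0 + (-2.25) = -2.25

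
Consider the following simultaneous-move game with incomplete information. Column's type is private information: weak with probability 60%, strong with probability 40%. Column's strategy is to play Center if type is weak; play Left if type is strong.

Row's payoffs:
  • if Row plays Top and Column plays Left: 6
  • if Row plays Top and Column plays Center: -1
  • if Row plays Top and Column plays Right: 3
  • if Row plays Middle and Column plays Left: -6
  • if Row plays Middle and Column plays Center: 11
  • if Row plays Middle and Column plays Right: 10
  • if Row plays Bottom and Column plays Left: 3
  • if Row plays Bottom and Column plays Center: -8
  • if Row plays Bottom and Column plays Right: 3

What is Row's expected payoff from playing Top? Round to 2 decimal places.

1.80

E[Top] = 0.6·(-1) + 0.4·6 = (-0.6) + 2.4 = 1.8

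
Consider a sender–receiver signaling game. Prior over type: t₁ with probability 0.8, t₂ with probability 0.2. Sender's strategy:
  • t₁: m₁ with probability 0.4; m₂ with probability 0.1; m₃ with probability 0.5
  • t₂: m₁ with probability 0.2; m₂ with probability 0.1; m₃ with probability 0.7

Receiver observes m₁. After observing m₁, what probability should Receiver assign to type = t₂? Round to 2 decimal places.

0.11

P(m₁) = 0.8·0.4 + 0.2·0.2 = 0.36
P(t₂ | m₁) = (0.2·0.2) / 0.36 = 0.04 / 0.36 = 0.111111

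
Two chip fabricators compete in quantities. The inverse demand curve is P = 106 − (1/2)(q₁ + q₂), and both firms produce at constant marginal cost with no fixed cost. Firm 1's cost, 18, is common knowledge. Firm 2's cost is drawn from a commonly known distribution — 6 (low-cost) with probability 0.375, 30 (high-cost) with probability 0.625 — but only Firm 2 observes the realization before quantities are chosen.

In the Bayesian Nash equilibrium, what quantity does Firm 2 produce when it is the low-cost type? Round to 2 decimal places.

Each type of Firm 2 best-responds to q₁; Firm 1 best-responds to the expected q₂ over Firm 2's types.
Firm 2 with cost c maximizes (106 − (1/2)(q₁+q₂) − c)·q₂, giving q₂(c) = (106 − c − (1/2)q₁).
E[c₂] = 0.375·6 + 0.625·30 = 21
Firm 1's FOC against E[q₂] yields q₁ = (106 − 2·18 + E[c₂])/(3/2) = (106 − 36 + 21)/(3/2) = 60.6667.
q₂(low-cost) = (106 − 6 − (1/2)·60.6667) = 69.6667.

69.67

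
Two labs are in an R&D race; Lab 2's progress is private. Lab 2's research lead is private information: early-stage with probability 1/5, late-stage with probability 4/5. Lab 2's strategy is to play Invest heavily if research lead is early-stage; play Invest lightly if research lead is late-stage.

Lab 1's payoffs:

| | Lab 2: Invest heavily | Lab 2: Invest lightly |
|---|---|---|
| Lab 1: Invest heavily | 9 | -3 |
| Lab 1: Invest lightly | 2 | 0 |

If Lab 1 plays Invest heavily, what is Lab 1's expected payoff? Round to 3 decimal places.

Take the expectation over Lab 2's research lead, weighting each type's action by its prior probability.
E[Invest heavily] = 1/5·9 + 4/5·(-3) = 9/5 + (-12/5) = -3/5

-0.600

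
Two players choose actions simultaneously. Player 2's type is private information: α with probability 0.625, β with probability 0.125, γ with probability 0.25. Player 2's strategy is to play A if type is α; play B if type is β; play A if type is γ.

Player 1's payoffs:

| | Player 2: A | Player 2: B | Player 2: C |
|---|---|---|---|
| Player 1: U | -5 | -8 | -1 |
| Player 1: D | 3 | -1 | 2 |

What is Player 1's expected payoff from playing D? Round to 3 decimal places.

E[D] = 0.625·3 + 0.125·(-1) + 0.25·3 = 1.875 + (-0.125) + 0.75 = 2.5

2.500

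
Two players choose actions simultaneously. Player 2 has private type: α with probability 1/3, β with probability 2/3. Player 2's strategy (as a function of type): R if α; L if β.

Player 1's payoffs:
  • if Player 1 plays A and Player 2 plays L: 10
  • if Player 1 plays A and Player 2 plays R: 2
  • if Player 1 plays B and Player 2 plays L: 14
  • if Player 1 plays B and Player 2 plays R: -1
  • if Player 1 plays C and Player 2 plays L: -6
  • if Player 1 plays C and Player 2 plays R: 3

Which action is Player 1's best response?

B

E[A] = 1/3·(2) + 2/3·(10) = 22/3
E[B] = 1/3·(-1) + 2/3·(14) = 9
E[C] = 1/3·(3) + 2/3·(-6) = -3
Best response: B (9 is the largest).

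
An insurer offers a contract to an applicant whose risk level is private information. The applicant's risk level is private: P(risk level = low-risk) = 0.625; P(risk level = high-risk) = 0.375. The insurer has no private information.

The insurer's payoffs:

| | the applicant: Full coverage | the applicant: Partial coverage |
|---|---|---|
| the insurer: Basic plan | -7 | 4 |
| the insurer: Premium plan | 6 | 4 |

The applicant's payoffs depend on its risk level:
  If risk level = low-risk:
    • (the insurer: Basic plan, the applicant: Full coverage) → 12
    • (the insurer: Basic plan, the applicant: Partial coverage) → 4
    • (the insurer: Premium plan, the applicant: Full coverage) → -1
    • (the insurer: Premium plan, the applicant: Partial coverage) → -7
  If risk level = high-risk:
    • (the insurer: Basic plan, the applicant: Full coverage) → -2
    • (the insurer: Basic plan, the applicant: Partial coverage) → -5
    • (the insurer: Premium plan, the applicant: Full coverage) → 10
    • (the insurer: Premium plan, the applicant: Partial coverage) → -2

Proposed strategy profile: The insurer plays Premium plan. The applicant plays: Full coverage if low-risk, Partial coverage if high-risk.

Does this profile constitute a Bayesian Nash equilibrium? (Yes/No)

A profile is a BNE iff every type of every player is best-responding given beliefs about the other side.
The insurer plays Premium plan: E[Premium plan] = 0.625·(6) + 0.375·(4) = 5.25; E[Basic plan] = -2.875. Best-responding. ✓
The applicant (risk level low-risk), facing Premium plan: Full coverage gives -1, Partial coverage gives -7. Proposed Full coverage is best. ✓
The applicant (risk level high-risk), facing Premium plan: Full coverage gives 10, Partial coverage gives -2. Proposed Partial coverage is not best — profitable deviation exists. ✗

No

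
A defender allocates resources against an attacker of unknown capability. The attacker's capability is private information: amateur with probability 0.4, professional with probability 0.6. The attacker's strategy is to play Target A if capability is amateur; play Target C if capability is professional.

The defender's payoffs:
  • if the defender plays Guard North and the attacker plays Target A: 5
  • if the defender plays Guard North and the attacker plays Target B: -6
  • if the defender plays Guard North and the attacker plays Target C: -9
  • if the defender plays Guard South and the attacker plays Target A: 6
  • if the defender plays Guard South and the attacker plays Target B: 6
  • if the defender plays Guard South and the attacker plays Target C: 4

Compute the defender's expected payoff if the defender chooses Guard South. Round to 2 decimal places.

Take the expectation over the attacker's capability, weighting each type's action by its prior probability.
E[Guard South] = 0.4·6 + 0.6·4 = 2.4 + 2.4 = 4.8

4.80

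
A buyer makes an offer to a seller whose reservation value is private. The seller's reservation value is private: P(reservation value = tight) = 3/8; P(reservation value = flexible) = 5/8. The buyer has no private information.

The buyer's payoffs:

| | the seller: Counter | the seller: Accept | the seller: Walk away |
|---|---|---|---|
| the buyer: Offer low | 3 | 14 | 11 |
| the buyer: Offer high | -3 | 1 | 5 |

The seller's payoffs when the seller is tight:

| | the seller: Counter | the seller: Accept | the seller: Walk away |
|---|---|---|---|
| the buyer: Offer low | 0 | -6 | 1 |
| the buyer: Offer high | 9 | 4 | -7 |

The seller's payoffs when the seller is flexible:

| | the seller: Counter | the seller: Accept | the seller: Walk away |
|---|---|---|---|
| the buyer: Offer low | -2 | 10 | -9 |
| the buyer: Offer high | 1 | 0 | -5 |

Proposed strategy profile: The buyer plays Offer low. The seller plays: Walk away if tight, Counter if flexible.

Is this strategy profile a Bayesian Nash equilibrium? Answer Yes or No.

No

The buyer plays Offer low: E[Offer low] = 3/8·(11) + 5/8·(3) = 6; E[Offer high] = 0. Best-responding. ✓
The seller (reservation value tight), facing Offer low: Counter gives 0, Accept gives -6, Walk away gives 1. Proposed Walk away is best. ✓
The seller (reservation value flexible), facing Offer low: Counter gives -2, Accept gives 10, Walk away gives -9. Proposed Counter is not best — profitable deviation exists. ✗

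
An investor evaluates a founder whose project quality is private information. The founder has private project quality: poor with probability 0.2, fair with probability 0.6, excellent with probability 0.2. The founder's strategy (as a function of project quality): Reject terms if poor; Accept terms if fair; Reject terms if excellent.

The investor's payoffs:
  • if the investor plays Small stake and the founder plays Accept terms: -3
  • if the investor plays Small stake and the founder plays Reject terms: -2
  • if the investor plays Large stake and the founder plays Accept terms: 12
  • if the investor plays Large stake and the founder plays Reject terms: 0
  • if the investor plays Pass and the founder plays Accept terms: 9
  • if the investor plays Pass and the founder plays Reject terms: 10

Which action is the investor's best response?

E[Small stake] = 0.2·(-2) + 0.6·(-3) + 0.2·(-2) = -2.6
E[Large stake] = 0.2·(0) + 0.6·(12) + 0.2·(0) = 7.2
E[Pass] = 0.2·(10) + 0.6·(9) + 0.2·(10) = 9.4
Best response: Pass (9.4 is the largest).

Pass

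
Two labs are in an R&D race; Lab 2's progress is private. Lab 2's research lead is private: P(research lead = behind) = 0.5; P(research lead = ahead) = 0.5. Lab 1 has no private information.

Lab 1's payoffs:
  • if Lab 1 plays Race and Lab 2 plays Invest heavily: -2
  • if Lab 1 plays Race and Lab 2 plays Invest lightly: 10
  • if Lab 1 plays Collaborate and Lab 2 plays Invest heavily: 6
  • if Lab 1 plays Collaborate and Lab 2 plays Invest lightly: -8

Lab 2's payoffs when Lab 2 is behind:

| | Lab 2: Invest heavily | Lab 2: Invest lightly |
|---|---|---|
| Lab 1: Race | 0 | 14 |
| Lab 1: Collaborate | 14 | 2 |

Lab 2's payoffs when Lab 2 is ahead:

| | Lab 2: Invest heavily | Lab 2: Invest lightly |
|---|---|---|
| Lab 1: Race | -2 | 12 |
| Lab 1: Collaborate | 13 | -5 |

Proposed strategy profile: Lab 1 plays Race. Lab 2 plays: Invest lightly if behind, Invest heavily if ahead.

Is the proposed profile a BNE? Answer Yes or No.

No

Lab 1 plays Race: E[Race] = 0.5·(10) + 0.5·(-2) = 4; E[Collaborate] = -1. Best-responding. ✓
Lab 2 (research lead behind), facing Race: Invest heavily gives 0, Invest lightly gives 14. Proposed Invest lightly is best. ✓
Lab 2 (research lead ahead), facing Race: Invest heavily gives -2, Invest lightly gives 12. Proposed Invest heavily is not best — profitable deviation exists. ✗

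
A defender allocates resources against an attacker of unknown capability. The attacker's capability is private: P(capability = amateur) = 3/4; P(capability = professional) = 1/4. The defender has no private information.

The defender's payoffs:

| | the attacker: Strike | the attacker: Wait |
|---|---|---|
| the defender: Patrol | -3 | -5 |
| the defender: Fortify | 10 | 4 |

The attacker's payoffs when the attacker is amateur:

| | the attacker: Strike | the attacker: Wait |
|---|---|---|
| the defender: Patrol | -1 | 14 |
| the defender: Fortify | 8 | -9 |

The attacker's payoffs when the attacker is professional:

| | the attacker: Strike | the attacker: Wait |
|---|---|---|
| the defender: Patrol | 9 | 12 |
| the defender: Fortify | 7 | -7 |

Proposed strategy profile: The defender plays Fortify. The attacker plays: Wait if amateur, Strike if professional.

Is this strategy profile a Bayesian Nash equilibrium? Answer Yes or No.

The defender plays Fortify: E[Fortify] = 3/4·(4) + 1/4·(10) = 11/2; E[Patrol] = -9/2. Best-responding. ✓
The attacker (capability amateur), facing Fortify: Strike gives 8, Wait gives -9. Proposed Wait is not best — profitable deviation exists. ✗
The attacker (capability professional), facing Fortify: Strike gives 7, Wait gives -7. Proposed Strike is best. ✓

No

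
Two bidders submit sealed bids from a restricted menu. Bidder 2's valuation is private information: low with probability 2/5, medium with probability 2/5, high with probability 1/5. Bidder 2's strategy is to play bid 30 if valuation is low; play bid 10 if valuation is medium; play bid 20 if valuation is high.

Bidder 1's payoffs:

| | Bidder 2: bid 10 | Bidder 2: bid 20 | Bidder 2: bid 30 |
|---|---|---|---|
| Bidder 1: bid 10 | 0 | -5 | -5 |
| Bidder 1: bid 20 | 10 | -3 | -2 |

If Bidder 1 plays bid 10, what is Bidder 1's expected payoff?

E[bid 10] = 2/5·(-5) + 2/5·0 + 1/5·(-5) = (-2) + 0 + (-1) = -3

-3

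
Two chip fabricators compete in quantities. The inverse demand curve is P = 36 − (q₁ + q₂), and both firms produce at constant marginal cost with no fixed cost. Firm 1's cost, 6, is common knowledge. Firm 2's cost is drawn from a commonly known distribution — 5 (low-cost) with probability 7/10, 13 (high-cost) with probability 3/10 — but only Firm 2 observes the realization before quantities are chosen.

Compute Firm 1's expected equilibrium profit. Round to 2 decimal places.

Each type of Firm 2 best-responds to q₁; Firm 1 best-responds to the expected q₂ over Firm 2's types.
Firm 2 with cost c maximizes (36 − (q₁+q₂) − c)·q₂, giving q₂(c) = (36 − c − q₁)/2.
E[c₂] = 7/10·5 + 3/10·13 = 7.4
Firm 1's FOC against E[q₂] yields q₁ = (36 − 2·6 + E[c₂])/3 = (36 − 12 + 7.4)/3 = 10.4667.
E[P] = 36 − (q₁ + E[q₂]) = 16.4667; Firm 1's expected profit = (E[P] − 6)·q₁ = (16.4667 − 6)·10.4667 = 109.551.

109.55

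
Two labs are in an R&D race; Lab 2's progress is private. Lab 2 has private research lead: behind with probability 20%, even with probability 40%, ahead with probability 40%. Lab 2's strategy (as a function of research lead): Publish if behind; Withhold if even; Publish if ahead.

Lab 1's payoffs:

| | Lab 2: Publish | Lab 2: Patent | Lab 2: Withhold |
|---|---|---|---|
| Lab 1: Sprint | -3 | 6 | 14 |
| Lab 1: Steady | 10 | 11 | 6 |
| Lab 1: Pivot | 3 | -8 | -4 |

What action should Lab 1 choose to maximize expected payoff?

Steady

Compute Lab 1's expected payoff for each action, taking the expectation over Lab 2's type.
E[Sprint] = 0.2·(-3) + 0.4·(14) + 0.4·(-3) = 3.8
E[Steady] = 0.2·(10) + 0.4·(6) + 0.4·(10) = 8.4
E[Pivot] = 0.2·(3) + 0.4·(-4) + 0.4·(3) = 0.2
Best response: Steady (8.4 is the largest).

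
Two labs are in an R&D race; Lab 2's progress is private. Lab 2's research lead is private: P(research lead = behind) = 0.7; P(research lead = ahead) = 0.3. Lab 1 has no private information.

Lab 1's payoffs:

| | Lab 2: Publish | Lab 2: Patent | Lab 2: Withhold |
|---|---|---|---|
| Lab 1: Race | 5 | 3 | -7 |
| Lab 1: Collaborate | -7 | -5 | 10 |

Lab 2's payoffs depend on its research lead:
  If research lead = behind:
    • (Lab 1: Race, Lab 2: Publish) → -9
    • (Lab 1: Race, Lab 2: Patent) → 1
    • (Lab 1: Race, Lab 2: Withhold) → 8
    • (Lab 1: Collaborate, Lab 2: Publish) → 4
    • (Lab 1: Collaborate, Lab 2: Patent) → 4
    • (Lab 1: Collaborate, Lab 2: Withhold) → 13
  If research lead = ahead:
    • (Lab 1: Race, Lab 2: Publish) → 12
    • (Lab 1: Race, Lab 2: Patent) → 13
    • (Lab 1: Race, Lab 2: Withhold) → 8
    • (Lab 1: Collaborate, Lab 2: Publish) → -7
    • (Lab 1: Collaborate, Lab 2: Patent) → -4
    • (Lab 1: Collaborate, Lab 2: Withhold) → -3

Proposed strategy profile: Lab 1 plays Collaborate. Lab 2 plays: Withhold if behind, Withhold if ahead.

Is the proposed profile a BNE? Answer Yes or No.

Yes

Lab 1 plays Collaborate: E[Collaborate] = 0.7·(10) + 0.3·(10) = 10; E[Race] = -7. Best-responding. ✓
Lab 2 (research lead behind), facing Collaborate: Publish gives 4, Patent gives 4, Withhold gives 13. Proposed Withhold is best. ✓
Lab 2 (research lead ahead), facing Collaborate: Publish gives -7, Patent gives -4, Withhold gives -3. Proposed Withhold is best. ✓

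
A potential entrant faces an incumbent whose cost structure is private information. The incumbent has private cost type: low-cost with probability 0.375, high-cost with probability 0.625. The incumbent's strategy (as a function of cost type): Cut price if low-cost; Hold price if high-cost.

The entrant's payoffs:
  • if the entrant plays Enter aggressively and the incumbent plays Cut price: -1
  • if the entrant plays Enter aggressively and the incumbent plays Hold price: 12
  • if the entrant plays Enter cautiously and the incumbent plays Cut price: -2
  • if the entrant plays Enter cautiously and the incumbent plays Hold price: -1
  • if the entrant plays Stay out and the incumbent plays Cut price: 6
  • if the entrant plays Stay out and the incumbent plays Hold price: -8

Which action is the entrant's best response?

Compute the entrant's expected payoff for each action, taking the expectation over the incumbent's type.
E[Enter aggressively] = 0.375·(-1) + 0.625·(12) = 7.125
E[Enter cautiously] = 0.375·(-2) + 0.625·(-1) = -1.375
E[Stay out] = 0.375·(6) + 0.625·(-8) = -2.75
Best response: Enter aggressively (7.125 is the largest).

Enter aggressively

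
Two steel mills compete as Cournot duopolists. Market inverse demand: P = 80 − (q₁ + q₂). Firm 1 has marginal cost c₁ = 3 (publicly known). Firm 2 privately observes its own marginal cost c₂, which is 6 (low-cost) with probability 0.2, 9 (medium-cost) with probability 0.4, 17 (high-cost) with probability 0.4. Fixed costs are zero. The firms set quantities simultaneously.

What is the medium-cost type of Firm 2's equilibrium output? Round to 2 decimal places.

21.23

Firm 2 with cost c maximizes (80 − (q₁+q₂) − c)·q₂, giving q₂(c) = (80 − c − q₁)/2.
E[c₂] = 0.2·6 + 0.4·9 + 0.4·17 = 11.6
Firm 1's FOC against E[q₂] yields q₁ = (80 − 2·3 + E[c₂])/3 = (80 − 6 + 11.6)/3 = 28.5333.
q₂(medium-cost) = (80 − 9 − 28.5333)/2 = 21.2333.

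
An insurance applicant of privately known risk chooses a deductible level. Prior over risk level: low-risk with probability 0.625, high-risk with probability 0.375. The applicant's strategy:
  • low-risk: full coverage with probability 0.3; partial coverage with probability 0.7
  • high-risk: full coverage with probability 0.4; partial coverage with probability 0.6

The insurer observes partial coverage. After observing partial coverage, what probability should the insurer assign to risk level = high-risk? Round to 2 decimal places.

0.34

P(partial coverage) = 0.625·0.7 + 0.375·0.6 = 0.6625
P(high-risk | partial coverage) = (0.375·0.6) / 0.6625 = 0.225 / 0.6625 = 0.339623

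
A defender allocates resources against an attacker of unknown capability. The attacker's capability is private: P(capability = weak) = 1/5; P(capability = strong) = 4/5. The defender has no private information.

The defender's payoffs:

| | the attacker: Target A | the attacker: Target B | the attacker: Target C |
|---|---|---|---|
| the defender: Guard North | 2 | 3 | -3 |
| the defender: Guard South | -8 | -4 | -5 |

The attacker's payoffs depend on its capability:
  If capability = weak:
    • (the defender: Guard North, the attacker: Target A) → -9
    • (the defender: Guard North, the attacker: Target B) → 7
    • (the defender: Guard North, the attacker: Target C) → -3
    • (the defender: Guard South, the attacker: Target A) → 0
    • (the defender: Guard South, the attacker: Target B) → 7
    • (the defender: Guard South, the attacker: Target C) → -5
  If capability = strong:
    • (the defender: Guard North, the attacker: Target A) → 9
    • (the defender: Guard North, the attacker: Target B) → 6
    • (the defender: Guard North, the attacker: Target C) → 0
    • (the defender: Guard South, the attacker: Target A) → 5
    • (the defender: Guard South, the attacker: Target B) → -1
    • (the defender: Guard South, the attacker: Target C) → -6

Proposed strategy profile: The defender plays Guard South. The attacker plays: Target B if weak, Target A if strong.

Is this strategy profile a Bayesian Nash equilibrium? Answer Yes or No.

The defender plays Guard South: E[Guard South] = 1/5·(-4) + 4/5·(-8) = -36/5; E[Guard North] = 11/5. Not best-responding. ✗
The attacker (capability weak), facing Guard South: Target A gives 0, Target B gives 7, Target C gives -5. Proposed Target B is best. ✓
The attacker (capability strong), facing Guard South: Target A gives 5, Target B gives -1, Target C gives -6. Proposed Target A is best. ✓

No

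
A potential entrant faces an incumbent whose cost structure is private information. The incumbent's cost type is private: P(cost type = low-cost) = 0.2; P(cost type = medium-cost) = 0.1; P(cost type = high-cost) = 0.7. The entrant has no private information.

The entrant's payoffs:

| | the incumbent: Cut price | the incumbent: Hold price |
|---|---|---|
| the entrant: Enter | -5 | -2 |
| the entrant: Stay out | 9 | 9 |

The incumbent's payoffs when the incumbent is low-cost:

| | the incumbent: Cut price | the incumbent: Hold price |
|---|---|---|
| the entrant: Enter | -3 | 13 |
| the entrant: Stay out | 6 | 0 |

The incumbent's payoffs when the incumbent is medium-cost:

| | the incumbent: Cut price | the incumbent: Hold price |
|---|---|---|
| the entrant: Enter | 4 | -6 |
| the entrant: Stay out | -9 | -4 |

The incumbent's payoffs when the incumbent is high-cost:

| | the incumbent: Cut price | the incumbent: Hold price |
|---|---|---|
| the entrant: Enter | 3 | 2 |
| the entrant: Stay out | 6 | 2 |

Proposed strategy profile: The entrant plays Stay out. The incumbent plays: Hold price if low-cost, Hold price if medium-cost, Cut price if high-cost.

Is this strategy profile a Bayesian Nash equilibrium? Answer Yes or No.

A profile is a BNE iff every type of every player is best-responding given beliefs about the other side.
The entrant plays Stay out: E[Stay out] = 0.2·(9) + 0.1·(9) + 0.7·(9) = 9; E[Enter] = -4.1. Best-responding. ✓
The incumbent (cost type low-cost), facing Stay out: Cut price gives 6, Hold price gives 0. Proposed Hold price is not best — profitable deviation exists. ✗
The incumbent (cost type medium-cost), facing Stay out: Cut price gives -9, Hold price gives -4. Proposed Hold price is best. ✓
The incumbent (cost type high-cost), facing Stay out: Cut price gives 6, Hold price gives 2. Proposed Cut price is best. ✓

No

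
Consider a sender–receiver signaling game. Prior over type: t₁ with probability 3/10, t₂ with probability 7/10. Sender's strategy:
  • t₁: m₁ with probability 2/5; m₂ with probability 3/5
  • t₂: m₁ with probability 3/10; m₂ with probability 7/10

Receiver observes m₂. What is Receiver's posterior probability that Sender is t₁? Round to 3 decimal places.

0.269

Apply Bayes' rule using the sender's strategy as the likelihood.
P(m₂) = (3/10)·(3/5) + (7/10)·(7/10) = 67/100
P(t₁ | m₂) = ((3/10)·(3/5)) / (67/100) = (9/50) / (67/100) = 18/67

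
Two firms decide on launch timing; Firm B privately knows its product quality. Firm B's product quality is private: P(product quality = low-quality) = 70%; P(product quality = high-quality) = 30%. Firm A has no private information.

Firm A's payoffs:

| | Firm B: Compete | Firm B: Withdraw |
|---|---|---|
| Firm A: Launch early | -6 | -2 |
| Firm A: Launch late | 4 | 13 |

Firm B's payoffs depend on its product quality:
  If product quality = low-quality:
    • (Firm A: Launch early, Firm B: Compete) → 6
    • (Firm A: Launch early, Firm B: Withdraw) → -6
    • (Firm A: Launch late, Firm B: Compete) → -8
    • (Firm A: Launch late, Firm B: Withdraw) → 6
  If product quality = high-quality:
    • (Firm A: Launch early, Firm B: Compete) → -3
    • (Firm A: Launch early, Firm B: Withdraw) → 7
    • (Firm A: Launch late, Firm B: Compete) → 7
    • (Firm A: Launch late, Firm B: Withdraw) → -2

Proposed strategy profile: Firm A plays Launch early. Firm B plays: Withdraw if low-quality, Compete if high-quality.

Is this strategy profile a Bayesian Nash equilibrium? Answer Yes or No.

A profile is a BNE iff every type of every player is best-responding given beliefs about the other side.
Firm A plays Launch early: E[Launch early] = 0.7·(-2) + 0.3·(-6) = -3.2; E[Launch late] = 10.3. Not best-responding. ✗
Firm B (product quality low-quality), facing Launch early: Compete gives 6, Withdraw gives -6. Proposed Withdraw is not best — profitable deviation exists. ✗
Firm B (product quality high-quality), facing Launch early: Compete gives -3, Withdraw gives 7. Proposed Compete is not best — profitable deviation exists. ✗

No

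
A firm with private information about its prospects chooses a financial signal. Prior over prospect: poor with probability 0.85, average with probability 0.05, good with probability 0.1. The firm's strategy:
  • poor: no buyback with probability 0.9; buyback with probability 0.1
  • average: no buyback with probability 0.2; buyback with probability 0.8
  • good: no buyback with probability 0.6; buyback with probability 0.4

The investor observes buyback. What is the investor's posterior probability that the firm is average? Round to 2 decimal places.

0.24

Apply Bayes' rule using the sender's strategy as the likelihood.
P(buyback) = 0.85·0.1 + 0.05·0.8 + 0.1·0.4 = 0.165
P(average | buyback) = (0.05·0.8) / 0.165 = 0.04 / 0.165 = 0.242424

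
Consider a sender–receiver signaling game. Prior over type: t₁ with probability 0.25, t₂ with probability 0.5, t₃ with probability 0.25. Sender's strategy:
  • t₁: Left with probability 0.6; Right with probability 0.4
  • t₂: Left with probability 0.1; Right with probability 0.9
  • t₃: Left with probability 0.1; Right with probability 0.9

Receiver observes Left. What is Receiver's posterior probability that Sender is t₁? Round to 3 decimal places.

0.667

Apply Bayes' rule using the sender's strategy as the likelihood.
P(Left) = 0.25·0.6 + 0.5·0.1 + 0.25·0.1 = 0.225
P(t₁ | Left) = (0.25·0.6) / 0.225 = 0.15 / 0.225 = 0.666667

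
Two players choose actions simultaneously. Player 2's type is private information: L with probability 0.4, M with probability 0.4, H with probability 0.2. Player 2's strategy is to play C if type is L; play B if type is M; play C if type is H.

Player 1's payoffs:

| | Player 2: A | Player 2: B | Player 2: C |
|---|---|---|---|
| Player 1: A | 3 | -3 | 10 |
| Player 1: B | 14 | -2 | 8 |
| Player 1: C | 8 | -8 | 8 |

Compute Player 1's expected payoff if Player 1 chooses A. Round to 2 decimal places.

E[A] = 0.4·10 + 0.4·(-3) + 0.2·10 = 4 + (-1.2) + 2 = 4.8

4.80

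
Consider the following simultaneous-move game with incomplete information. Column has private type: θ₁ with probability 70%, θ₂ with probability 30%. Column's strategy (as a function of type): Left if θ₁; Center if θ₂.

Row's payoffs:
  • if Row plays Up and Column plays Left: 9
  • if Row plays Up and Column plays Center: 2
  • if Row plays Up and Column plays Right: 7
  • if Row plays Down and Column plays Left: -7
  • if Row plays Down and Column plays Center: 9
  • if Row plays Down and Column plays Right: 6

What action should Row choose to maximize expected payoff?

Up

E[Up] = 0.7·(9) + 0.3·(2) = 6.9
E[Down] = 0.7·(-7) + 0.3·(9) = -2.2
Best response: Up (6.9 is the largest).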